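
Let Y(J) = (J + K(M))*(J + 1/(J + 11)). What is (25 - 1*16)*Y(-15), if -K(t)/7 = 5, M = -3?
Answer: 13725/2 ≈ 6862.5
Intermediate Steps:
K(t) = -35 (K(t) = -7*5 = -35)
Y(J) = (-35 + J)*(J + 1/(11 + J)) (Y(J) = (J - 35)*(J + 1/(J + 11)) = (-35 + J)*(J + 1/(11 + J)))
(25 - 1*16)*Y(-15) = (25 - 1*16)*((-35 + (-15)³ - 384*(-15) - 24*(-15)²)/(11 - 15)) = (25 - 16)*((-35 - 3375 + 5760 - 24*225)/(-4)) = 9*(-(-35 - 3375 + 5760 - 5400)/4) = 9*(-¼*(-3050)) = 9*(1525/2) = 13725/2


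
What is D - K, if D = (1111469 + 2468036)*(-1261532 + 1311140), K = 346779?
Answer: 177571737261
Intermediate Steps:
D = 177572084040 (D = 3579505*49608 = 177572084040)
D - K = 177572084040 - 1*346779 = 177572084040 - 346779 = 177571737261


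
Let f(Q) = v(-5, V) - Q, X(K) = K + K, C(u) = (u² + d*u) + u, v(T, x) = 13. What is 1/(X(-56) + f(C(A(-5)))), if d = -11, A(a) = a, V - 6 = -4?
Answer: -1/174 ≈ -0.0057471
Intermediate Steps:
V = 2 (V = 6 - 4 = 2)
C(u) = u² - 10*u (C(u) = (u² - 11*u) + u = u² - 10*u)
X(K) = 2*K
f(Q) = 13 - Q
1/(X(-56) + f(C(A(-5)))) = 1/(2*(-56) + (13 - (-5)*(-10 - 5))) = 1/(-112 + (13 - (-5)*(-15))) = 1/(-112 + (13 - 1*75)) = 1/(-112 + (13 - 75)) = 1/(-112 - 62) = 1/(-174) = -1/174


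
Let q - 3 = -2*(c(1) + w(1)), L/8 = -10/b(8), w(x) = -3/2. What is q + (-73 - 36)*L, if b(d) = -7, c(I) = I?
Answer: -8692/7 ≈ -1241.7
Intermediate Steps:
w(x) = -3/2 (w(x) = -3*1/2 = -3/2)
L = 80/7 (L = 8*(-10/(-7)) = 8*(-10*(-1/7)) = 8*(10/7) = 80/7 ≈ 11.429)
q = 4 (q = 3 - 2*(1 - 3/2) = 3 - 2*(-1/2) = 3 + 1 = 4)
q + (-73 - 36)*L = 4 + (-73 - 36)*(80/7) = 4 - 109*80/7 = 4 - 8720/7 = -8692/7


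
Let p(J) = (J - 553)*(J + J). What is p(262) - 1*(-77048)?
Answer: -75436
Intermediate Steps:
p(J) = 2*J*(-553 + J) (p(J) = (-553 + J)*(2*J) = 2*J*(-553 + J))
p(262) - 1*(-77048) = 2*262*(-553 + 262) - 1*(-77048) = 2*262*(-291) + 77048 = -152484 + 77048 = -75436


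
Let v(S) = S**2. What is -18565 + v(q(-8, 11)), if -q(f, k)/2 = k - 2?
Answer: -18241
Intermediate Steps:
q(f, k) = 4 - 2*k (q(f, k) = -2*(k - 2) = -2*(-2 + k) = 4 - 2*k)
-18565 + v(q(-8, 11)) = -18565 + (4 - 2*11)**2 = -18565 + (4 - 22)**2 = -18565 + (-18)**2 = -18565 + 324 = -18241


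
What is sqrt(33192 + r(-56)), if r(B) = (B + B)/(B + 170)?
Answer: 4*sqrt(6739851)/57 ≈ 182.18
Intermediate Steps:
r(B) = 2*B/(170 + B) (r(B) = (2*B)/(170 + B) = 2*B/(170 + B))
sqrt(33192 + r(-56)) = sqrt(33192 + 2*(-56)/(170 - 56)) = sqrt(33192 + 2*(-56)/114) = sqrt(33192 + 2*(-56)*(1/114)) = sqrt(33192 - 56/57) = sqrt(1891888/57) = 4*sqrt(6739851)/57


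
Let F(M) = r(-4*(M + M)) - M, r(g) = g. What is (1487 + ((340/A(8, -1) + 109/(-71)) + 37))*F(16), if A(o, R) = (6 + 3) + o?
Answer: -15770160/71 ≈ -2.2212e+5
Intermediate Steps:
A(o, R) = 9 + o
F(M) = -9*M (F(M) = -4*(M + M) - M = -8*M - M = -9*M)
(1487 + ((340/A(8, -1) + 109/(-71)) + 37))*F(16) = (1487 + ((340/(9 + 8) + 109/(-71)) + 37))*(-9*16) = (1487 + ((340/17 + 109*(-1/71)) + 37))*(-144) = (1487 + ((340*(1/17) - 109/71) + 37))*(-144) = (1487 + ((20 - 109/71) + 37))*(-144) = (1487 + (1311/71 + 37))*(-144) = (1487 + 3938/71)*(-144) = (109515/71)*(-144) = -15770160/71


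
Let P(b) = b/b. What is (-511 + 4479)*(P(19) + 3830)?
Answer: 15201408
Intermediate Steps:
P(b) = 1
(-511 + 4479)*(P(19) + 3830) = (-511 + 4479)*(1 + 3830) = 3968*3831 = 15201408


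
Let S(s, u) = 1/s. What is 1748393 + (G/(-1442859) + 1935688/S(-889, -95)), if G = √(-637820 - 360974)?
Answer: -1719078239 - I*√998794/1442859 ≈ -1.7191e+9 - 0.00069265*I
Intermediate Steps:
G = I*√998794 (G = √(-998794) = I*√998794 ≈ 999.4*I)
1748393 + (G/(-1442859) + 1935688/S(-889, -95)) = 1748393 + ((I*√998794)/(-1442859) + 1935688/(1/(-889))) = 1748393 + ((I*√998794)*(-1/1442859) + 1935688/(-1/889)) = 1748393 + (-I*√998794/1442859 + 1935688*(-889)) = 1748393 + (-I*√998794/1442859 - 1720826632) = 1748393 + (-1720826632 - I*√998794/1442859) = -1719078239 - I*√998794/1442859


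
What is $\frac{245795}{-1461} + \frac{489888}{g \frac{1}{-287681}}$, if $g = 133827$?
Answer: $- \frac{68644590426691}{65173749} \approx -1.0533 \cdot 10^{6}$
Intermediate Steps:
$\frac{245795}{-1461} + \frac{489888}{g \frac{1}{-287681}} = \frac{245795}{-1461} + \frac{489888}{133827 \frac{1}{-287681}} = 245795 \left(- \frac{1}{1461}\right) + \frac{489888}{133827 \left(- \frac{1}{287681}\right)} = - \frac{245795}{1461} + \frac{489888}{- \frac{133827}{287681}} = - \frac{245795}{1461} + 489888 \left(- \frac{287681}{133827}\right) = - \frac{245795}{1461} - \frac{46977156576}{44609} = - \frac{68644590426691}{65173749}$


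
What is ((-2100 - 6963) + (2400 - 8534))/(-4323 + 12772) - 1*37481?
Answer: -45241738/1207 ≈ -37483.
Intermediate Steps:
((-2100 - 6963) + (2400 - 8534))/(-4323 + 12772) - 1*37481 = (-9063 - 6134)/8449 - 37481 = -15197*1/8449 - 37481 = -2171/1207 - 37481 = -45241738/1207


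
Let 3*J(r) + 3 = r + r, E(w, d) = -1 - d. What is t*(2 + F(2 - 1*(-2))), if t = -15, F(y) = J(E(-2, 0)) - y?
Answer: 55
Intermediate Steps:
J(r) = -1 + 2*r/3 (J(r) = -1 + (r + r)/3 = -1 + (2*r)/3 = -1 + 2*r/3)
F(y) = -5/3 - y (F(y) = (-1 + 2*(-1 - 1*0)/3) - y = (-1 + 2*(-1 + 0)/3) - y = (-1 + (2/3)*(-1)) - y = (-1 - 2/3) - y = -5/3 - y)
t*(2 + F(2 - 1*(-2))) = -15*(2 + (-5/3 - (2 - 1*(-2)))) = -15*(2 + (-5/3 - (2 + 2))) = -15*(2 + (-5/3 - 1*4)) = -15*(2 + (-5/3 - 4)) = -15*(2 - 17/3) = -15*(-11/3) = 55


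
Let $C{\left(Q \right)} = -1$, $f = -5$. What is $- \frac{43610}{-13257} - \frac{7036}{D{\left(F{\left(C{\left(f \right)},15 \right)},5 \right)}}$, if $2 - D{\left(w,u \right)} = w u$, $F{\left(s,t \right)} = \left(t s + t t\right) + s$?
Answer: $\frac{138761482}{13827051} \approx 10.036$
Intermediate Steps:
$F{\left(s,t \right)} = s + t^{2} + s t$ ($F{\left(s,t \right)} = \left(s t + t^{2}\right) + s = \left(t^{2} + s t\right) + s = s + t^{2} + s t$)
$D{\left(w,u \right)} = 2 - u w$ ($D{\left(w,u \right)} = 2 - w u = 2 - u w$)
$- \frac{43610}{-13257} - \frac{7036}{D{\left(F{\left(C{\left(f \right)},15 \right)},5 \right)}} = - \frac{43610}{-13257} - \frac{7036}{2 - 5 \left(-1 + 15^{2} - 15\right)} = \left(-43610\right) \left(- \frac{1}{13257}\right) - \frac{7036}{2 - 5 \left(-1 + 225 - 15\right)} = \frac{43610}{13257} - \frac{7036}{2 - 5 \cdot 209} = \frac{43610}{13257} - \frac{7036}{2 - 1045} = \frac{43610}{13257} - \frac{7036}{-1043} = \frac{43610}{13257} - - \frac{7036}{1043} = \frac{43610}{13257} + \frac{7036}{1043} = \frac{138761482}{13827051}$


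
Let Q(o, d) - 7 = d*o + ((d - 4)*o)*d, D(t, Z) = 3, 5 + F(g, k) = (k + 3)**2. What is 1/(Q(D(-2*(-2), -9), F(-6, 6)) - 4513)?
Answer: 1/12138 ≈ 8.2386e-5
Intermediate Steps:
F(g, k) = -5 + (3 + k)**2 (F(g, k) = -5 + (k + 3)**2 = -5 + (3 + k)**2)
Q(o, d) = 7 + d*o + d*o*(-4 + d) (Q(o, d) = 7 + (d*o + ((d - 4)*o)*d) = 7 + (d*o + ((-4 + d)*o)*d) = 7 + (d*o + (o*(-4 + d))*d) = 7 + (d*o + d*o*(-4 + d)) = 7 + d*o + d*o*(-4 + d))
1/(Q(D(-2*(-2), -9), F(-6, 6)) - 4513) = 1/((7 + 3*(-5 + (3 + 6)**2)**2 - 3*(-5 + (3 + 6)**2)*3) - 4513) = 1/((7 + 3*(-5 + 9**2)**2 - 3*(-5 + 9**2)*3) - 4513) = 1/((7 + 3*(-5 + 81)**2 - 3*(-5 + 81)*3) - 4513) = 1/((7 + 3*76**2 - 3*76*3) - 4513) = 1/((7 + 3*5776 - 684) - 4513) = 1/((7 + 17328 - 684) - 4513) = 1/(16651 - 4513) = 1/12138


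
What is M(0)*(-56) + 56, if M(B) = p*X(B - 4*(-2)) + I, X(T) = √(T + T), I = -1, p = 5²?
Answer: -5488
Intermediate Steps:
p = 25
X(T) = √2*√T (X(T) = √(2*T) = √2*√T)
M(B) = -1 + 25*√2*√(8 + B) (M(B) = 25*(√2*√(B - 4*(-2))) - 1 = 25*(√2*√(B + 8)) - 1 = 25*(√2*√(8 + B)) - 1 = 25*√2*√(8 + B) - 1 = -1 + 25*√2*√(8 + B))
M(0)*(-56) + 56 = (-1 + 25*√(16 + 2*0))*(-56) + 56 = (-1 + 25*√(16 + 0))*(-56) + 56 = (-1 + 25*√16)*(-56) + 56 = (-1 + 25*4)*(-56) + 56 = (-1 + 100)*(-56) + 56 = 99*(-56) + 56 = -5544 + 56 = -5488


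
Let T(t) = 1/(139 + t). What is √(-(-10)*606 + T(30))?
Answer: √1024141/13 ≈ 77.846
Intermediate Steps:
√(-(-10)*606 + T(30)) = √(-(-10)*606 + 1/(139 + 30)) = √(-1*(-6060) + 1/169) = √(6060 + 1/169) = √(1024141/169) = √1024141/13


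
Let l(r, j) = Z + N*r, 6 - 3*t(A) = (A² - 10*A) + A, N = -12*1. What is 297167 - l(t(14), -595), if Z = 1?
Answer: 296910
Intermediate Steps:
N = -12
t(A) = 2 + 3*A - A²/3 (t(A) = 2 - ((A² - 10*A) + A)/3 = 2 - (A² - 9*A)/3 = 2 + (3*A - A²/3) = 2 + 3*A - A²/3)
l(r, j) = 1 - 12*r
297167 - l(t(14), -595) = 297167 - (1 - 12*(2 + 3*14 - ⅓*14²)) = 297167 - (1 - 12*(2 + 42 - ⅓*196)) = 297167 - (1 - 12*(2 + 42 - 196/3)) = 297167 - (1 - 12*(-64/3)) = 297167 - (1 + 256) = 297167 - 1*257 = 297167 - 257 = 296910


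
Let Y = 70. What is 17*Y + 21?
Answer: 1211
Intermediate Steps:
17*Y + 21 = 17*70 + 21 = 1190 + 21 = 1211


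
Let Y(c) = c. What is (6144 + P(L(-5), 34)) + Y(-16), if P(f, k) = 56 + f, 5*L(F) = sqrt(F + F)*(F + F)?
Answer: 6184 - 2*I*sqrt(10) ≈ 6184.0 - 6.3246*I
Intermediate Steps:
L(F) = 2*sqrt(2)*F**(3/2)/5 (L(F) = (sqrt(F + F)*(F + F))/5 = (sqrt(2*F)*(2*F))/5 = ((sqrt(2)*sqrt(F))*(2*F))/5 = (2*sqrt(2)*F**(3/2))/5 = 2*sqrt(2)*F**(3/2)/5)
(6144 + P(L(-5), 34)) + Y(-16) = (6144 + (56 + 2*sqrt(2)*(-5)**(3/2)/5)) - 16 = (6144 + (56 + 2*sqrt(2)*(-5*I*sqrt(5))/5)) - 16 = (6144 + (56 - 2*I*sqrt(10))) - 16 = (6200 - 2*I*sqrt(10)) - 16 = 6184 - 2*I*sqrt(10)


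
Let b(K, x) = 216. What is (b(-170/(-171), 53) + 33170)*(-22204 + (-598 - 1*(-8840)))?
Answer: -466135332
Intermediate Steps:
(b(-170/(-171), 53) + 33170)*(-22204 + (-598 - 1*(-8840))) = (216 + 33170)*(-22204 + (-598 - 1*(-8840))) = 33386*(-22204 + (-598 + 8840)) = 33386*(-22204 + 8242) = 33386*(-13962) = -466135332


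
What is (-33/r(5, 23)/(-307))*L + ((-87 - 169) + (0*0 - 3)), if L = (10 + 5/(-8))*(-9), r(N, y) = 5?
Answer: -640559/2456 ≈ -260.81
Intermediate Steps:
L = -675/8 (L = (10 + 5*(-⅛))*(-9) = (10 - 5/8)*(-9) = (75/8)*(-9) = -675/8 ≈ -84.375)
(-33/r(5, 23)/(-307))*L + ((-87 - 169) + (0*0 - 3)) = (-33/5/(-307))*(-675/8) + ((-87 - 169) + (0*0 - 3)) = (-33*⅕*(-1/307))*(-675/8) + (-256 + (0 - 3)) = -33/5*(-1/307)*(-675/8) + (-256 - 3) = (33/1535)*(-675/8) - 259 = -4455/2456 - 259 = -640559/2456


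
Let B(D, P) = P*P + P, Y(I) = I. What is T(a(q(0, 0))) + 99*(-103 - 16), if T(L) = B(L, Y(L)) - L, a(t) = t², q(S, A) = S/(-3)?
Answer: -11781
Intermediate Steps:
q(S, A) = -S/3 (q(S, A) = S*(-⅓) = -S/3)
B(D, P) = P + P² (B(D, P) = P² + P = P + P²)
T(L) = -L + L*(1 + L) (T(L) = L*(1 + L) - L = -L + L*(1 + L))
T(a(q(0, 0))) + 99*(-103 - 16) = ((-⅓*0)²)² + 99*(-103 - 16) = (0²)² + 99*(-119) = 0² - 11781 = 0 - 11781 = -11781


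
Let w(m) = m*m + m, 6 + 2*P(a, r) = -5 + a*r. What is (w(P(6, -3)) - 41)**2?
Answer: 383161/16 ≈ 23948.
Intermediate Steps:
P(a, r) = -11/2 + a*r/2 (P(a, r) = -3 + (-5 + a*r)/2 = -3 + (-5/2 + a*r/2) = -11/2 + a*r/2)
w(m) = m + m**2 (w(m) = m**2 + m = m + m**2)
(w(P(6, -3)) - 41)**2 = ((-11/2 + (1/2)*6*(-3))*(1 + (-11/2 + (1/2)*6*(-3))) - 41)**2 = ((-11/2 - 9)*(1 + (-11/2 - 9)) - 41)**2 = (-29*(1 - 29/2)/2 - 41)**2 = (-29/2*(-27/2) - 41)**2 = (783/4 - 41)**2 = (619/4)**2 = 383161/16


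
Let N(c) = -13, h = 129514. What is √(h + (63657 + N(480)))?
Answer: 21*√438 ≈ 439.50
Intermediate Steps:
√(h + (63657 + N(480))) = √(129514 + (63657 - 13)) = √(129514 + 63644) = √193158 = 21*√438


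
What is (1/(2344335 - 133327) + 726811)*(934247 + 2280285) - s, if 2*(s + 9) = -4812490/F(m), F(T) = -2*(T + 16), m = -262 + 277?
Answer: 40034209199642627335/17135312 ≈ 2.3364e+12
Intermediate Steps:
m = 15
F(T) = -32 - 2*T (F(T) = -2*(16 + T) = -32 - 2*T)
s = 2405687/62 (s = -9 + (-4812490/(-32 - 2*15))/2 = -9 + (-4812490/(-32 - 30))/2 = -9 + (-4812490/(-62))/2 = -9 + (-4812490*(-1/62))/2 = -9 + (½)*(2406245/31) = -9 + 2406245/62 = 2405687/62 ≈ 38801.)
(1/(2344335 - 133327) + 726811)*(934247 + 2280285) - s = (1/(2344335 - 133327) + 726811)*(934247 + 2280285) - 1*2405687/62 = (1/2211008 + 726811)*3214532 - 2405687/62 = (1606984935489/2211008)*3214532 - 2405687/62 = 1291426124661831537/552752 - 2405687/62 = 40034209199642627335/17135312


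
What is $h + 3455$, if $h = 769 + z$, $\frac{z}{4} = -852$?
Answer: $816$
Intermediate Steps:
$z = -3408$ ($z = 4 \left(-852\right) = -3408$)
$h = -2639$ ($h = 769 - 3408 = -2639$)
$h + 3455 = -2639 + 3455 = 816$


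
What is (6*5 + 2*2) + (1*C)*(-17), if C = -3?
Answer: 85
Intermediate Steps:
(6*5 + 2*2) + (1*C)*(-17) = (6*5 + 2*2) + (1*(-3))*(-17) = (30 + 4) - 3*(-17) = 34 + 51 = 85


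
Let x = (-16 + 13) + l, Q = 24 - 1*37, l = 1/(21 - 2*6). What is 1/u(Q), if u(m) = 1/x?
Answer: -26/9 ≈ -2.8889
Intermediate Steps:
l = ⅑ (l = 1/(21 - 12) = 1/9 = ⅑ ≈ 0.11111)
Q = -13 (Q = 24 - 37 = -13)
x = -26/9 (x = (-16 + 13) + ⅑ = -3 + ⅑ = -26/9 ≈ -2.8889)
u(m) = -9/26 (u(m) = 1/(-26/9) = -9/26)
1/u(Q) = 1/(-9/26) = -26/9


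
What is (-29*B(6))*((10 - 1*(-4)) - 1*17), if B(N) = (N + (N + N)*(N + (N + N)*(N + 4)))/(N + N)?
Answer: 22011/2 ≈ 11006.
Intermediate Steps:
B(N) = (N + 2*N*(N + 2*N*(4 + N)))/(2*N) (B(N) = (N + (2*N)*(N + (2*N)*(4 + N)))/((2*N)) = (N + (2*N)*(N + 2*N*(4 + N)))*(1/(2*N)) = (N + 2*N*(N + 2*N*(4 + N)))*(1/(2*N)) = (N + 2*N*(N + 2*N*(4 + N)))/(2*N))
(-29*B(6))*((10 - 1*(-4)) - 1*17) = (-29*(½ + 2*6² + 9*6))*((10 - 1*(-4)) - 1*17) = (-29*(½ + 2*36 + 54))*((10 + 4) - 17) = (-29*(½ + 72 + 54))*(14 - 17) = -29*253/2*(-3) = -7337/2*(-3) = 22011/2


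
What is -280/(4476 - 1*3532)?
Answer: -35/118 ≈ -0.29661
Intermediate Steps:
-280/(4476 - 1*3532) = -280/(4476 - 3532) = -280/944 = -1*35/118 = -35/118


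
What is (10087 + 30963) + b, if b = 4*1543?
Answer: 47222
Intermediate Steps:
b = 6172
(10087 + 30963) + b = (10087 + 30963) + 6172 = 41050 + 6172 = 47222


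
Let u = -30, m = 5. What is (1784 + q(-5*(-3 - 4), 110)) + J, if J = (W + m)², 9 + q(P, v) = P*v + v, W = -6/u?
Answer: 144051/25 ≈ 5762.0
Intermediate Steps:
W = ⅕ (W = -6/(-30) = -6*(-1/30) = ⅕ ≈ 0.20000)
q(P, v) = -9 + v + P*v (q(P, v) = -9 + (P*v + v) = -9 + (v + P*v) = -9 + v + P*v)
J = 676/25 (J = (⅕ + 5)² = (26/5)² = 676/25 ≈ 27.040)
(1784 + q(-5*(-3 - 4), 110)) + J = (1784 + (-9 + 110 - 5*(-3 - 4)*110)) + 676/25 = (1784 + (-9 + 110 - 5*(-7)*110)) + 676/25 = (1784 + (-9 + 110 + 35*110)) + 676/25 = (1784 + (-9 + 110 + 3850)) + 676/25 = (1784 + 3951) + 676/25 = 5735 + 676/25 = 144051/25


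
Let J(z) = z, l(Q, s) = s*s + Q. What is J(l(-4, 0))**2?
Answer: 16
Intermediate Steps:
l(Q, s) = Q + s**2 (l(Q, s) = s**2 + Q = Q + s**2)
J(l(-4, 0))**2 = (-4 + 0**2)**2 = (-4 + 0)**2 = (-4)**2 = 16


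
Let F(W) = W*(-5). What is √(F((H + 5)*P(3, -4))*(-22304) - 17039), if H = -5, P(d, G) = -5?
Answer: I*√17039 ≈ 130.53*I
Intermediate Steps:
F(W) = -5*W
√(F((H + 5)*P(3, -4))*(-22304) - 17039) = √(-5*(-5 + 5)*(-5)*(-22304) - 17039) = √(-0*(-5)*(-22304) - 17039) = √(-5*0*(-22304) - 17039) = √(0*(-22304) - 17039) = √(0 - 17039) = √(-17039) = I*√17039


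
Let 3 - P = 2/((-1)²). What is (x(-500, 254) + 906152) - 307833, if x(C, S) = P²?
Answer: 598320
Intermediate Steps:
P = 1 (P = 3 - 2/((-1)²) = 3 - 2/1 = 3 - 2 = 1)
x(C, S) = 1 (x(C, S) = 1² = 1)
(x(-500, 254) + 906152) - 307833 = (1 + 906152) - 307833 = 906153 - 307833 = 598320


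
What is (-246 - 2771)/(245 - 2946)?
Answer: 3017/2701 ≈ 1.1170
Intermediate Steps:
(-246 - 2771)/(245 - 2946) = -3017/(-2701) = -3017*(-1/2701) = 3017/2701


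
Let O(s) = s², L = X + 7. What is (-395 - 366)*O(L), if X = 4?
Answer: -92081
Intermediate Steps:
L = 11 (L = 4 + 7 = 11)
(-395 - 366)*O(L) = (-395 - 366)*11² = -761*121 = -92081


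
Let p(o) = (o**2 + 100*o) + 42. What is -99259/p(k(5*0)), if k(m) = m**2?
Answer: -99259/42 ≈ -2363.3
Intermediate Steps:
p(o) = 42 + o**2 + 100*o
-99259/p(k(5*0)) = -99259/(42 + ((5*0)**2)**2 + 100*(5*0)**2) = -99259/(42 + (0**2)**2 + 100*0**2) = -99259/(42 + 0**2 + 100*0) = -99259/(42 + 0 + 0) = -99259/42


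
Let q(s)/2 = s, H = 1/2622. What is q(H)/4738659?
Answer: 1/6212381949 ≈ 1.6097e-10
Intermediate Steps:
H = 1/2622 ≈ 0.00038139
q(s) = 2*s
q(H)/4738659 = (2*(1/2622))/4738659 = (1/1311)*(1/4738659) = 1/6212381949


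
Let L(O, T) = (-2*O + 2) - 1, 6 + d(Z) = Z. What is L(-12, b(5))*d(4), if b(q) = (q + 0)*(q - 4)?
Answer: -50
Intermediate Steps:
d(Z) = -6 + Z
b(q) = q*(-4 + q)
L(O, T) = 1 - 2*O (L(O, T) = (2 - 2*O) - 1 = 1 - 2*O)
L(-12, b(5))*d(4) = (1 - 2*(-12))*(-6 + 4) = (1 + 24)*(-2) = 25*(-2) = -50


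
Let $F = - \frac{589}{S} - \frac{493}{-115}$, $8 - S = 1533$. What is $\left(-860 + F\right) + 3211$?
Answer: $\frac{82625237}{35075} \approx 2355.7$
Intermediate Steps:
$S = -1525$ ($S = 8 - 1533 = -1525$)
$F = \frac{163912}{35075}$ ($F = - \frac{589}{-1525} - \frac{493}{-115} = \left(-589\right) \left(- \frac{1}{1525}\right) - - \frac{493}{115} = \frac{589}{1525} + \frac{493}{115} = \frac{163912}{35075} \approx 4.6732$)
$\left(-860 + F\right) + 3211 = \left(-860 + \frac{163912}{35075}\right) + 3211 = - \frac{30000588}{35075} + 3211 = \frac{82625237}{35075}$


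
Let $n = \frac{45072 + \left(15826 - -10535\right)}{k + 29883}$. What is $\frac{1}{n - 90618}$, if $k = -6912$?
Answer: $- \frac{7657}{693838215} \approx -1.1036 \cdot 10^{-5}$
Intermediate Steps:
$n = \frac{23811}{7657}$ ($n = \frac{45072 + \left(15826 - -10535\right)}{-6912 + 29883} = \frac{45072 + \left(15826 + 10535\right)}{22971} = \left(45072 + 26361\right) \frac{1}{22971} = 71433 \cdot \frac{1}{22971} = \frac{23811}{7657} \approx 3.1097$)
$\frac{1}{n - 90618} = \frac{1}{\frac{23811}{7657} - 90618} = \frac{1}{- \frac{693838215}{7657}} = - \frac{7657}{693838215}$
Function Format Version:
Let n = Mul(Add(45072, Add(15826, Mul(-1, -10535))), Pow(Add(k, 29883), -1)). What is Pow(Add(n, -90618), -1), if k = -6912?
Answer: Rational(-7657, 693838215) ≈ -1.1036e-5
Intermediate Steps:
n = Rational(23811, 7657) (n = Mul(Add(45072, Add(15826, Mul(-1, -10535))), Pow(Add(-6912, 29883), -1)) = Mul(Add(45072, Add(15826, 10535)), Pow(22971, -1)) = Mul(Add(45072, 26361), Rational(1, 22971)) = Mul(71433, Rational(1, 22971)) = Rational(23811, 7657) ≈ 3.1097)
Pow(Add(n, -90618), -1) = Pow(Add(Rational(23811, 7657), -90618), -1) = Pow(Rational(-693838215, 7657), -1) = Rational(-7657, 693838215)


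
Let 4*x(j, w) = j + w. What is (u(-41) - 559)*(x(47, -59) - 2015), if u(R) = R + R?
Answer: 1293538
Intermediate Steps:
u(R) = 2*R
x(j, w) = j/4 + w/4 (x(j, w) = (j + w)/4 = j/4 + w/4)
(u(-41) - 559)*(x(47, -59) - 2015) = (2*(-41) - 559)*(((1/4)*47 + (1/4)*(-59)) - 2015) = (-82 - 559)*((47/4 - 59/4) - 2015) = -641*(-3 - 2015) = -641*(-2018) = 1293538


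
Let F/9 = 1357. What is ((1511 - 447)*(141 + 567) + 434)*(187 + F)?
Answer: 9346450400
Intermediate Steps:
F = 12213 (F = 9*1357 = 12213)
((1511 - 447)*(141 + 567) + 434)*(187 + F) = ((1511 - 447)*(141 + 567) + 434)*(187 + 12213) = (1064*708 + 434)*12400 = (753312 + 434)*12400 = 753746*12400 = 9346450400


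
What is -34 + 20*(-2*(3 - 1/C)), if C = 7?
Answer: -1038/7 ≈ -148.29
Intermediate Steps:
-34 + 20*(-2*(3 - 1/C)) = -34 + 20*(-2*(3 - 1/7)) = -34 + 20*(-2*20/7) = -34 + 20*(-40/7) = -34 - 800/7 = -1038/7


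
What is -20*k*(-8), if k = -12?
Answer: -1920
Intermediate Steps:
-20*k*(-8) = -20*(-12)*(-8) = 240*(-8) = -1920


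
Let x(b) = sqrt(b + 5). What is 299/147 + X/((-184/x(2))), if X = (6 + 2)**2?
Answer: 299/147 - 8*sqrt(7)/23 ≈ 1.1138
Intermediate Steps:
x(b) = sqrt(5 + b)
X = 64 (X = 8**2 = 64)
299/147 + X/((-184/x(2))) = 299/147 + 64/((-184/sqrt(5 + 2))) = 299*(1/147) + 64/((-184*sqrt(7)/7)) = 299/147 + 64/((-184*sqrt(7)/7)) = 299/147 + 64*(-sqrt(7)/184) = 299/147 - 8*sqrt(7)/23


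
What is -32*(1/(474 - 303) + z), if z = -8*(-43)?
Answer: -1882400/171 ≈ -11008.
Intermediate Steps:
z = 344
-32*(1/(474 - 303) + z) = -32*(1/(474 - 303) + 344) = -32*(1/171 + 344) = -32*58825/171 = -1882400/171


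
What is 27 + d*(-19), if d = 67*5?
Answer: -6338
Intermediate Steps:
d = 335
27 + d*(-19) = 27 + 335*(-19) = 27 - 6365 = -6338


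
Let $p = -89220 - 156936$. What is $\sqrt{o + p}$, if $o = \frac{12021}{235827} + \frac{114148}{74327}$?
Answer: $\frac{i \sqrt{8403213115213349184944841}}{5842771143} \approx 496.14 i$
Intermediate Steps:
$o = \frac{9270888421}{5842771143}$ ($o = 12021 \cdot \frac{1}{235827} + 114148 \cdot \frac{1}{74327} = \frac{4007}{78609} + \frac{114148}{74327} = \frac{9270888421}{5842771143} \approx 1.5867$)
$p = -246156$
$\sqrt{o + p} = \sqrt{\frac{9270888421}{5842771143} - 246156} = \sqrt{- \frac{1438223902587887}{5842771143}} = \frac{i \sqrt{8403213115213349184944841}}{5842771143}$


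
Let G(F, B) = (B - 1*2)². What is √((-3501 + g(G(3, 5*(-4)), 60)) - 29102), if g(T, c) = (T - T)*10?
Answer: I*√32603 ≈ 180.56*I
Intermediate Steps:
G(F, B) = (-2 + B)² (G(F, B) = (B - 2)² = (-2 + B)²)
g(T, c) = 0 (g(T, c) = 0*10 = 0)
√((-3501 + g(G(3, 5*(-4)), 60)) - 29102) = √((-3501 + 0) - 29102) = √(-3501 - 29102) = √(-32603) = I*√32603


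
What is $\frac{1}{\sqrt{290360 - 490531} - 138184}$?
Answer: $- \frac{138184}{19095018027} - \frac{i \sqrt{200171}}{19095018027} \approx -7.2367 \cdot 10^{-6} - 2.343 \cdot 10^{-8} i$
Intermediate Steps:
$\frac{1}{\sqrt{290360 - 490531} - 138184} = \frac{1}{\sqrt{-200171} - 138184} = \frac{1}{i \sqrt{200171} - 138184} = \frac{1}{-138184 + i \sqrt{200171}}$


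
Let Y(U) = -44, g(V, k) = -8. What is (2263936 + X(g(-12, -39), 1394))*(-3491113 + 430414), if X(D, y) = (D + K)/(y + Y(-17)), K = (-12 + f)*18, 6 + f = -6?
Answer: -311815154416628/45 ≈ -6.9292e+12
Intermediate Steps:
f = -12 (f = -6 - 6 = -12)
K = -432 (K = (-12 - 12)*18 = -24*18 = -432)
X(D, y) = (-432 + D)/(-44 + y) (X(D, y) = (D - 432)/(y - 44) = (-432 + D)/(-44 + y))
(2263936 + X(g(-12, -39), 1394))*(-3491113 + 430414) = (2263936 + (-432 - 8)/(-44 + 1394))*(-3491113 + 430414) = (2263936 - 440/1350)*(-3060699) = (2263936 + (1/1350)*(-440))*(-3060699) = (2263936 - 44/135)*(-3060699) = (305631316/135)*(-3060699) = -311815154416628/45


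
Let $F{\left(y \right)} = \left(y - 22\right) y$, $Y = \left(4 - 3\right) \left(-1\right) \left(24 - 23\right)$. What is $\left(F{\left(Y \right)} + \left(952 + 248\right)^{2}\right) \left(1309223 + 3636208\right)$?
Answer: $7121534384913$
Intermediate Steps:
$Y = -1$ ($Y = \left(4 - 3\right) \left(-1\right) 1 = 1 \left(-1\right) 1 = \left(-1\right) 1 = -1$)
$F{\left(y \right)} = y \left(-22 + y\right)$ ($F{\left(y \right)} = \left(-22 + y\right) y = y \left(-22 + y\right)$)
$\left(F{\left(Y \right)} + \left(952 + 248\right)^{2}\right) \left(1309223 + 3636208\right) = \left(- (-22 - 1) + \left(952 + 248\right)^{2}\right) \left(1309223 + 3636208\right) = \left(\left(-1\right) \left(-23\right) + 1200^{2}\right) 4945431 = \left(23 + 1440000\right) 4945431 = 1440023 \cdot 4945431 = 7121534384913$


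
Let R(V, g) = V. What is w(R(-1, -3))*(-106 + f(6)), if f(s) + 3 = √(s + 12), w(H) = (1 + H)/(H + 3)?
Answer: 0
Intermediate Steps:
w(H) = (1 + H)/(3 + H)
f(s) = -3 + √(12 + s) (f(s) = -3 + √(s + 12) = -3 + √(12 + s))
w(R(-1, -3))*(-106 + f(6)) = ((1 - 1)/(3 - 1))*(-106 + (-3 + √(12 + 6))) = (0/2)*(-106 + (-3 + √18)) = ((½)*0)*(-106 + (-3 + 3*√2)) = 0*(-109 + 3*√2) = 0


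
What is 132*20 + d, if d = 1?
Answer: 2641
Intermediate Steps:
132*20 + d = 132*20 + 1 = 2640 + 1 = 2641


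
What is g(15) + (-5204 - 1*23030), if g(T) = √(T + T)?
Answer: -28234 + √30 ≈ -28229.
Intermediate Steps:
g(T) = √2*√T (g(T) = √(2*T) = √2*√T)
g(15) + (-5204 - 1*23030) = √2*√15 + (-5204 - 1*23030) = √30 + (-5204 - 23030) = √30 - 28234 = -28234 + √30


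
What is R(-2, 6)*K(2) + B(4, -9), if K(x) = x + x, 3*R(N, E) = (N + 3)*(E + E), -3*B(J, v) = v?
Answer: 19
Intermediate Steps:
B(J, v) = -v/3
R(N, E) = 2*E*(3 + N)/3 (R(N, E) = ((N + 3)*(E + E))/3 = ((3 + N)*(2*E))/3 = (2*E*(3 + N))/3 = 2*E*(3 + N)/3)
K(x) = 2*x
R(-2, 6)*K(2) + B(4, -9) = ((⅔)*6*(3 - 2))*(2*2) - ⅓*(-9) = ((⅔)*6*1)*4 + 3 = 4*4 + 3 = 16 + 3 = 19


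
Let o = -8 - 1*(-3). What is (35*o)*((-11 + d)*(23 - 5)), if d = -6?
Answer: 53550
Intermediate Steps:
o = -5 (o = -8 + 3 = -5)
(35*o)*((-11 + d)*(23 - 5)) = (35*(-5))*((-11 - 6)*(23 - 5)) = -(-2975)*18 = -175*(-306) = 53550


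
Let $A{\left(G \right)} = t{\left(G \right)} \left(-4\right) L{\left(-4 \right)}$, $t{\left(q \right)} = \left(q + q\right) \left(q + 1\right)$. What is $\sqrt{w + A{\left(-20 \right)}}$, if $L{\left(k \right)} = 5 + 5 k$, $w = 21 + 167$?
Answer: $2 \sqrt{11447} \approx 213.98$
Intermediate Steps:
$w = 188$
$t{\left(q \right)} = 2 q \left(1 + q\right)$
$A{\left(G \right)} = 120 G \left(1 + G\right)$ ($A{\left(G \right)} = 2 G \left(1 + G\right) \left(-4\right) \left(5 + 5 \left(-4\right)\right) = - 8 G \left(1 + G\right) \left(5 - 20\right) = - 8 G \left(1 + G\right) \left(-15\right) = 120 G \left(1 + G\right)$)
$\sqrt{w + A{\left(-20 \right)}} = \sqrt{188 + 120 \left(-20\right) \left(1 - 20\right)} = \sqrt{188 + 120 \left(-20\right) \left(-19\right)} = \sqrt{188 + 45600} = \sqrt{45788} = 2 \sqrt{11447}$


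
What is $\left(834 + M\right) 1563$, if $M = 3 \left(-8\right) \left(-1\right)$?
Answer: $1341054$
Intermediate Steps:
$M = 24$ ($M = \left(-24\right) \left(-1\right) = 24$)
$\left(834 + M\right) 1563 = \left(834 + 24\right) 1563 = 858 \cdot 1563 = 1341054$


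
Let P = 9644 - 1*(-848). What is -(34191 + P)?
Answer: -44683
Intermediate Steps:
P = 10492 (P = 9644 + 848 = 10492)
-(34191 + P) = -(34191 + 10492) = -1*44683 = -44683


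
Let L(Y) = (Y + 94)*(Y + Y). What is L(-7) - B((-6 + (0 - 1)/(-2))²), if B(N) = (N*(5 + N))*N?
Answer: -2142333/64 ≈ -33474.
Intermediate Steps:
B(N) = N²*(5 + N)
L(Y) = 2*Y*(94 + Y) (L(Y) = (94 + Y)*(2*Y) = 2*Y*(94 + Y))
L(-7) - B((-6 + (0 - 1)/(-2))²) = 2*(-7)*(94 - 7) - ((-6 + (0 - 1)/(-2))²)²*(5 + (-6 + (0 - 1)/(-2))²) = 2*(-7)*87 - ((-6 - 1*(-½))²)²*(5 + (-6 - 1*(-½))²) = -1218 - ((-6 + ½)²)²*(5 + (-6 + ½)²) = -1218 - ((-11/2)²)²*(5 + (-11/2)²) = -1218 - (121/4)²*(5 + 121/4) = -1218 - 14641*141/(16*4) = -1218 - 1*2064381/64 = -1218 - 2064381/64 = -2142333/64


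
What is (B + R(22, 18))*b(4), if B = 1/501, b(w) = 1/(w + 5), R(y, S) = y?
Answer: 11023/4509 ≈ 2.4447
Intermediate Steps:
b(w) = 1/(5 + w)
B = 1/501 ≈ 0.0019960
(B + R(22, 18))*b(4) = (1/501 + 22)/(5 + 4) = (11023/501)/9 = (11023/501)*(1/9) = 11023/4509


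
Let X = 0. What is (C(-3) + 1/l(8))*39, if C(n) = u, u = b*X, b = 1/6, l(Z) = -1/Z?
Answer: -312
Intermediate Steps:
b = ⅙ ≈ 0.16667
u = 0 (u = (⅙)*0 = 0)
C(n) = 0
(C(-3) + 1/l(8))*39 = (0 + 1/(-1/8))*39 = (0 + 1/(-1*⅛))*39 = (0 + 1/(-⅛))*39 = (0 - 8)*39 = -8*39 = -312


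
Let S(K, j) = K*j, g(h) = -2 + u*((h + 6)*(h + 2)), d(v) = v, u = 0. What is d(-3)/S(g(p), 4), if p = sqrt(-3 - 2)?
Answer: 3/8 ≈ 0.37500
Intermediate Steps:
p = I*sqrt(5) (p = sqrt(-5) = I*sqrt(5) ≈ 2.2361*I)
g(h) = -2 (g(h) = -2 + 0*((h + 6)*(h + 2)) = -2 + 0*((6 + h)*(2 + h)) = -2 + 0*((2 + h)*(6 + h)) = -2 + 0 = -2)
d(-3)/S(g(p), 4) = -3/((-2*4)) = -3/(-8) = -3*(-1/8) = 3/8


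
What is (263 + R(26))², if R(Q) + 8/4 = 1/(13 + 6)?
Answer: 24601600/361 ≈ 68149.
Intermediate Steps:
R(Q) = -37/19 (R(Q) = -2 + 1/(13 + 6) = -2 + 1/19 = -37/19)
(263 + R(26))² = (263 - 37/19)² = (4960/19)² = 24601600/361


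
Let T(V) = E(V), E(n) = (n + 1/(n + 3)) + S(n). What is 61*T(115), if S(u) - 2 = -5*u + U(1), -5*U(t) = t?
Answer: -16490313/590 ≈ -27950.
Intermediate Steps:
U(t) = -t/5
S(u) = 9/5 - 5*u (S(u) = 2 + (-5*u - ⅕*1) = 2 + (-5*u - ⅕) = 2 + (-⅕ - 5*u) = 9/5 - 5*u)
E(n) = 9/5 + 1/(3 + n) - 4*n (E(n) = (n + 1/(n + 3)) + (9/5 - 5*n) = (n + 1/(3 + n)) + (9/5 - 5*n) = 9/5 + 1/(3 + n) - 4*n)
T(V) = (32 - 51*V - 20*V²)/(5*(3 + V))
61*T(115) = 61*((32 - 51*115 - 20*115²)/(5*(3 + 115))) = 61*((⅕)*(32 - 5865 - 20*13225)/118) = 61*((⅕)*(1/118)*(32 - 5865 - 264500)) = 61*((⅕)*(1/118)*(-270333)) = 61*(-270333/590) = -16490313/590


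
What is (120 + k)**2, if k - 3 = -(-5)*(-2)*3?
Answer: 8649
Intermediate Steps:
k = -27 (k = 3 - (-5)*(-2)*3 = 3 - 5*2*3 = 3 - 10*3 = 3 - 30 = -27)
(120 + k)**2 = (120 - 27)**2 = 93**2 = 8649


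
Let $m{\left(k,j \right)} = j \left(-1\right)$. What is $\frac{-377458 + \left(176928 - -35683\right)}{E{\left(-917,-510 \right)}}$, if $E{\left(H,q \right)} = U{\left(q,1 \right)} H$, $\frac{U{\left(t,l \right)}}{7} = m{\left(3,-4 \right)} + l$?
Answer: $\frac{164847}{32095} \approx 5.1362$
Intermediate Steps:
$m{\left(k,j \right)} = - j$
$U{\left(t,l \right)} = 28 + 7 l$ ($U{\left(t,l \right)} = 7 \left(\left(-1\right) \left(-4\right) + l\right) = 7 \left(4 + l\right) = 28 + 7 l$)
$E{\left(H,q \right)} = 35 H$ ($E{\left(H,q \right)} = \left(28 + 7 \cdot 1\right) H = \left(28 + 7\right) H = 35 H$)
$\frac{-377458 + \left(176928 - -35683\right)}{E{\left(-917,-510 \right)}} = \frac{-377458 + \left(176928 - -35683\right)}{35 \left(-917\right)} = \frac{-377458 + \left(176928 + 35683\right)}{-32095} = \left(-377458 + 212611\right) \left(- \frac{1}{32095}\right) = \left(-164847\right) \left(- \frac{1}{32095}\right) = \frac{164847}{32095}$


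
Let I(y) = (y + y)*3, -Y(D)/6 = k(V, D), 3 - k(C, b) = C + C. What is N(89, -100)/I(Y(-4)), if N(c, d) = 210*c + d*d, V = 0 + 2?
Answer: 14345/18 ≈ 796.94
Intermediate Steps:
V = 2
k(C, b) = 3 - 2*C (k(C, b) = 3 - (C + C) = 3 - 2*C)
N(c, d) = d² + 210*c (N(c, d) = 210*c + d² = d² + 210*c)
Y(D) = 6 (Y(D) = -6*(3 - 2*2) = -6*(3 - 4) = -6*(-1) = 6)
I(y) = 6*y (I(y) = (2*y)*3 = 6*y)
N(89, -100)/I(Y(-4)) = ((-100)² + 210*89)/((6*6)) = (10000 + 18690)/36 = 28690*(1/36) = 14345/18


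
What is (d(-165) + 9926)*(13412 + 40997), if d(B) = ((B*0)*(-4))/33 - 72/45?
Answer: 2699883398/5 ≈ 5.3998e+8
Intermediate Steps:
d(B) = -8/5 (d(B) = (0*(-4))*(1/33) - 72*1/45 = 0*(1/33) - 8/5 = 0 - 8/5 = -8/5)
(d(-165) + 9926)*(13412 + 40997) = (-8/5 + 9926)*(13412 + 40997) = (49622/5)*54409 = 2699883398/5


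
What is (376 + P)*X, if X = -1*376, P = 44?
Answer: -157920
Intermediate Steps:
X = -376
(376 + P)*X = (376 + 44)*(-376) = 420*(-376) = -157920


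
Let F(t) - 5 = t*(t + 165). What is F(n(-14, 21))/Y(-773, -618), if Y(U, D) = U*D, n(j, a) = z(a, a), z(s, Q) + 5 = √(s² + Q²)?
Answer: 29/159238 + 1085*√2/159238 ≈ 0.0098182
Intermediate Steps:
z(s, Q) = -5 + √(Q² + s²) (z(s, Q) = -5 + √(s² + Q²) = -5 + √(Q² + s²))
n(j, a) = -5 + √2*√(a²) (n(j, a) = -5 + √(a² + a²) = -5 + √(2*a²) = -5 + √2*√(a²))
F(t) = 5 + t*(165 + t) (F(t) = 5 + t*(t + 165) = 5 + t*(165 + t))
Y(U, D) = D*U
F(n(-14, 21))/Y(-773, -618) = (5 + (-5 + √2*√(21²))² + 165*(-5 + √2*√(21²)))/((-618*(-773))) = (5 + (-5 + √2*√441)² + 165*(-5 + √2*√441))/477714 = (5 + (-5 + √2*21)² + 165*(-5 + √2*21))*(1/477714) = (5 + (-5 + 21*√2)² + 165*(-5 + 21*√2))*(1/477714) = (5 + (-5 + 21*√2)² + (-825 + 3465*√2))*(1/477714) = (-820 + (-5 + 21*√2)² + 3465*√2)*(1/477714) = -410/238857 + (-5 + 21*√2)²/477714 + 1155*√2/159238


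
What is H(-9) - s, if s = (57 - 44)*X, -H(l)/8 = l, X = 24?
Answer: -240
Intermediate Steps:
H(l) = -8*l
s = 312 (s = (57 - 44)*24 = 13*24 = 312)
H(-9) - s = -8*(-9) - 1*312 = 72 - 312 = -240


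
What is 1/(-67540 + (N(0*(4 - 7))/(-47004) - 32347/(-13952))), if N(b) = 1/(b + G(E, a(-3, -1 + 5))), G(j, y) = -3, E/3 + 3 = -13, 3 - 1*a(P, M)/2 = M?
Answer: -491849856/33218398941961 ≈ -1.4807e-5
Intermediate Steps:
a(P, M) = 6 - 2*M
E = -48 (E = -9 + 3*(-13) = -9 - 39 = -48)
N(b) = 1/(-3 + b) (N(b) = 1/(b - 3) = 1/(-3 + b))
1/(-67540 + (N(0*(4 - 7))/(-47004) - 32347/(-13952))) = 1/(-67540 + (1/(-3 + 0*(4 - 7)*(-47004)) - 32347/(-13952))) = 1/(-67540 + (-1/47004/(-3 + 0*(-3)) - 32347*(-1/13952))) = 1/(-67540 + (-1/47004/(-3 + 0) + 32347/13952)) = 1/(-67540 + (-1/47004/(-3) + 32347/13952)) = 1/(-67540 + (-⅓*(-1/47004) + 32347/13952)) = 1/(-67540 + (1/141012 + 32347/13952)) = 1/(-67540 + 1140332279/491849856) = 1/(-33218398941961/491849856) = -491849856/33218398941961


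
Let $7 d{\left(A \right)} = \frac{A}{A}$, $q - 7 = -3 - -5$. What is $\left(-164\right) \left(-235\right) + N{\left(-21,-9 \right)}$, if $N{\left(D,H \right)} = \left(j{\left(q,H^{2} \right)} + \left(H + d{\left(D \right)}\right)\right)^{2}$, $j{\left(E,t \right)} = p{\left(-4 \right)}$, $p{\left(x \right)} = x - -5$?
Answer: $\frac{1891485}{49} \approx 38602.0$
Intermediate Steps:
$p{\left(x \right)} = 5 + x$ ($p{\left(x \right)} = x + 5 = 5 + x$)
$q = 9$ ($q = 7 - -2 = 7 + \left(-3 + 5\right) = 7 + 2 = 9$)
$j{\left(E,t \right)} = 1$ ($j{\left(E,t \right)} = 5 - 4 = 1$)
$d{\left(A \right)} = \frac{1}{7}$ ($d{\left(A \right)} = \frac{A \frac{1}{A}}{7} = \frac{1}{7} \cdot 1 = \frac{1}{7}$)
$N{\left(D,H \right)} = \left(\frac{8}{7} + H\right)^{2}$ ($N{\left(D,H \right)} = \left(1 + \left(H + \frac{1}{7}\right)\right)^{2} = \left(1 + \left(\frac{1}{7} + H\right)\right)^{2} = \left(\frac{8}{7} + H\right)^{2}$)
$\left(-164\right) \left(-235\right) + N{\left(-21,-9 \right)} = \left(-164\right) \left(-235\right) + \frac{\left(8 + 7 \left(-9\right)\right)^{2}}{49} = 38540 + \frac{\left(8 - 63\right)^{2}}{49} = 38540 + \frac{\left(-55\right)^{2}}{49} = 38540 + \frac{1}{49} \cdot 3025 = 38540 + \frac{3025}{49} = \frac{1891485}{49}$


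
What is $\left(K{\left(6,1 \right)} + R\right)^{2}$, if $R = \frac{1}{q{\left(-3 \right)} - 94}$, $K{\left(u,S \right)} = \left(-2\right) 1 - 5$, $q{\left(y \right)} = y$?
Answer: $\frac{462400}{9409} \approx 49.144$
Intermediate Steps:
$K{\left(u,S \right)} = -7$ ($K{\left(u,S \right)} = -2 - 5 = -7$)
$R = - \frac{1}{97}$ ($R = \frac{1}{-3 - 94} = \frac{1}{-97} = - \frac{1}{97} \approx -0.010309$)
$\left(K{\left(6,1 \right)} + R\right)^{2} = \left(-7 - \frac{1}{97}\right)^{2} = \left(- \frac{680}{97}\right)^{2} = \frac{462400}{9409}$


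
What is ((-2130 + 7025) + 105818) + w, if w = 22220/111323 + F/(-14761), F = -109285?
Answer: 181940391520014/1643238803 ≈ 1.1072e+5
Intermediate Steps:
w = 12493923475/1643238803 (w = 22220/111323 - 109285/(-14761) = 22220*(1/111323) - 109285*(-1/14761) = 22220/111323 + 109285/14761 = 12493923475/1643238803 ≈ 7.6032)
((-2130 + 7025) + 105818) + w = ((-2130 + 7025) + 105818) + 12493923475/1643238803 = (4895 + 105818) + 12493923475/1643238803 = 110713 + 12493923475/1643238803 = 181940391520014/1643238803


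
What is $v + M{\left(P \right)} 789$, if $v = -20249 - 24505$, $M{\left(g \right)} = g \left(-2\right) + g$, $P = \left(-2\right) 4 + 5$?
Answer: $-42387$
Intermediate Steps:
$P = -3$ ($P = -8 + 5 = -3$)
$M{\left(g \right)} = - g$ ($M{\left(g \right)} = - 2 g + g = - g$)
$v = -44754$ ($v = -20249 - 24505 = -44754$)
$v + M{\left(P \right)} 789 = -44754 + \left(-1\right) \left(-3\right) 789 = -44754 + 3 \cdot 789 = -44754 + 2367 = -42387$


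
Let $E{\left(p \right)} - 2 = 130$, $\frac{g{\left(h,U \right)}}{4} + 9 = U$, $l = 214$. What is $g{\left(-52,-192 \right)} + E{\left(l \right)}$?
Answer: $-672$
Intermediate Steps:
$g{\left(h,U \right)} = -36 + 4 U$
$E{\left(p \right)} = 132$ ($E{\left(p \right)} = 2 + 130 = 132$)
$g{\left(-52,-192 \right)} + E{\left(l \right)} = \left(-36 + 4 \left(-192\right)\right) + 132 = \left(-36 - 768\right) + 132 = -804 + 132 = -672$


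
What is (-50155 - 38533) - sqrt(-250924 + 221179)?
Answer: -88688 - 3*I*sqrt(3305) ≈ -88688.0 - 172.47*I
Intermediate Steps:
(-50155 - 38533) - sqrt(-250924 + 221179) = -88688 - sqrt(-29745) = -88688 - 3*I*sqrt(3305)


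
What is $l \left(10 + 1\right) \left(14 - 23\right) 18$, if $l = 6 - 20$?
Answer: $24948$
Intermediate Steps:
$l = -14$
$l \left(10 + 1\right) \left(14 - 23\right) 18 = - 14 \left(10 + 1\right) \left(14 - 23\right) 18 = - 14 \cdot 11 \left(-9\right) 18 = \left(-14\right) \left(-99\right) 18 = 1386 \cdot 18 = 24948$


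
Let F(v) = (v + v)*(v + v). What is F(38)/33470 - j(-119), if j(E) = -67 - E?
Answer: -867332/16735 ≈ -51.827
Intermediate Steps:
F(v) = 4*v² (F(v) = (2*v)*(2*v) = 4*v²)
F(38)/33470 - j(-119) = (4*38²)/33470 - (-67 - 1*(-119)) = (4*1444)*(1/33470) - (-67 + 119) = 5776*(1/33470) - 1*52 = 2888/16735 - 52 = -867332/16735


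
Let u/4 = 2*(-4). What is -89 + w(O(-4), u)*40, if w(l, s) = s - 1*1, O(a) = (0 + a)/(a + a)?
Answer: -1409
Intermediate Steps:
u = -32 (u = 4*(2*(-4)) = 4*(-8) = -32)
O(a) = ½ (O(a) = a/((2*a)) = a*(1/(2*a)) = ½)
w(l, s) = -1 + s (w(l, s) = s - 1 = -1 + s)
-89 + w(O(-4), u)*40 = -89 + (-1 - 32)*40 = -89 - 33*40 = -89 - 1320 = -1409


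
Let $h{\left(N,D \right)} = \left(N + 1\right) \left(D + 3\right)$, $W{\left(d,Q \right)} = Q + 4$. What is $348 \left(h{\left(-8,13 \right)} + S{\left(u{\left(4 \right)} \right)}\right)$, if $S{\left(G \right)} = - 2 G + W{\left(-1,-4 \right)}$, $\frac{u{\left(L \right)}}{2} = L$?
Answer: $-44544$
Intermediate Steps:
$u{\left(L \right)} = 2 L$
$W{\left(d,Q \right)} = 4 + Q$
$S{\left(G \right)} = - 2 G$ ($S{\left(G \right)} = - 2 G + \left(4 - 4\right) = - 2 G + 0 = - 2 G$)
$h{\left(N,D \right)} = \left(1 + N\right) \left(3 + D\right)$
$348 \left(h{\left(-8,13 \right)} + S{\left(u{\left(4 \right)} \right)}\right) = 348 \left(\left(3 + 13 + 3 \left(-8\right) + 13 \left(-8\right)\right) - 2 \cdot 2 \cdot 4\right) = 348 \left(\left(3 + 13 - 24 - 104\right) - 16\right) = 348 \left(-112 - 16\right) = 348 \left(-128\right) = -44544$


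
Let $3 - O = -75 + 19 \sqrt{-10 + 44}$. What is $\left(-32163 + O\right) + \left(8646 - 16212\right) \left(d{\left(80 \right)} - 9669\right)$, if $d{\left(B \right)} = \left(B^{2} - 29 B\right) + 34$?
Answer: $41997045 - 19 \sqrt{34} \approx 4.1997 \cdot 10^{7}$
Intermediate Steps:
$d{\left(B \right)} = 34 + B^{2} - 29 B$
$O = 78 - 19 \sqrt{34}$ ($O = 3 - \left(-75 + 19 \sqrt{-10 + 44}\right) = 3 - \left(-75 + 19 \sqrt{34}\right) = 3 + \left(75 - 19 \sqrt{34}\right) = 78 - 19 \sqrt{34} \approx -32.788$)
$\left(-32163 + O\right) + \left(8646 - 16212\right) \left(d{\left(80 \right)} - 9669\right) = \left(-32163 + \left(78 - 19 \sqrt{34}\right)\right) + \left(8646 - 16212\right) \left(\left(34 + 80^{2} - 2320\right) - 9669\right) = \left(-32085 - 19 \sqrt{34}\right) - 7566 \left(\left(34 + 6400 - 2320\right) - 9669\right) = \left(-32085 - 19 \sqrt{34}\right) - 7566 \left(4114 - 9669\right) = \left(-32085 - 19 \sqrt{34}\right) - -42029130 = \left(-32085 - 19 \sqrt{34}\right) + 42029130 = 41997045 - 19 \sqrt{34}$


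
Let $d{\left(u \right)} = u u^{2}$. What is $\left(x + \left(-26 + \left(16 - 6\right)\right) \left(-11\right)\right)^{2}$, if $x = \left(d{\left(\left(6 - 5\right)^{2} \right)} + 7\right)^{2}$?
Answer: $57600$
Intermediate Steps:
$d{\left(u \right)} = u^{3}$
$x = 64$ ($x = \left(\left(\left(6 - 5\right)^{2}\right)^{3} + 7\right)^{2} = \left(\left(1^{2}\right)^{3} + 7\right)^{2} = \left(1^{3} + 7\right)^{2} = \left(1 + 7\right)^{2} = 8^{2} = 64$)
$\left(x + \left(-26 + \left(16 - 6\right)\right) \left(-11\right)\right)^{2} = \left(64 + \left(-26 + \left(16 - 6\right)\right) \left(-11\right)\right)^{2} = \left(64 + \left(-26 + 10\right) \left(-11\right)\right)^{2} = \left(64 - -176\right)^{2} = \left(64 + 176\right)^{2} = 240^{2} = 57600$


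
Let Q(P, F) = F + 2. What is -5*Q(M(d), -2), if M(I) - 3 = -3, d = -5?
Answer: 0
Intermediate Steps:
M(I) = 0 (M(I) = 3 - 3 = 0)
Q(P, F) = 2 + F
-5*Q(M(d), -2) = -5*(2 - 2) = -5*0 = 0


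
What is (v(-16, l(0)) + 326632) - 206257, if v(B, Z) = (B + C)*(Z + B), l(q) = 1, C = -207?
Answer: 123720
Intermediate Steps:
v(B, Z) = (-207 + B)*(B + Z) (v(B, Z) = (B - 207)*(Z + B) = (-207 + B)*(B + Z))
(v(-16, l(0)) + 326632) - 206257 = (((-16)² - 207*(-16) - 207*1 - 16*1) + 326632) - 206257 = ((256 + 3312 - 207 - 16) + 326632) - 206257 = (3345 + 326632) - 206257 = 329977 - 206257 = 123720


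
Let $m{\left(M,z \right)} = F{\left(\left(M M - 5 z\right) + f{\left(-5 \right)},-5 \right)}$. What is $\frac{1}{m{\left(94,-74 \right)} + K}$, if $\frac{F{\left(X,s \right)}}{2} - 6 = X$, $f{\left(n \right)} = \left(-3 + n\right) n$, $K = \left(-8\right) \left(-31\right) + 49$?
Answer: $\frac{1}{18801} \approx 5.3189 \cdot 10^{-5}$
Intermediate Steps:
$K = 297$ ($K = 248 + 49 = 297$)
$f{\left(n \right)} = n \left(-3 + n\right)$
$F{\left(X,s \right)} = 12 + 2 X$
$m{\left(M,z \right)} = 92 - 10 z + 2 M^{2}$ ($m{\left(M,z \right)} = 12 + 2 \left(\left(M M - 5 z\right) - 5 \left(-3 - 5\right)\right) = 12 + 2 \left(\left(M^{2} - 5 z\right) - -40\right) = 12 + 2 \left(\left(M^{2} - 5 z\right) + 40\right) = 12 + 2 \left(40 + M^{2} - 5 z\right) = 12 + \left(80 - 10 z + 2 M^{2}\right) = 92 - 10 z + 2 M^{2}$)
$\frac{1}{m{\left(94,-74 \right)} + K} = \frac{1}{\left(92 - -740 + 2 \cdot 94^{2}\right) + 297} = \frac{1}{\left(92 + 740 + 2 \cdot 8836\right) + 297} = \frac{1}{\left(92 + 740 + 17672\right) + 297} = \frac{1}{18504 + 297} = \frac{1}{18801}$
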